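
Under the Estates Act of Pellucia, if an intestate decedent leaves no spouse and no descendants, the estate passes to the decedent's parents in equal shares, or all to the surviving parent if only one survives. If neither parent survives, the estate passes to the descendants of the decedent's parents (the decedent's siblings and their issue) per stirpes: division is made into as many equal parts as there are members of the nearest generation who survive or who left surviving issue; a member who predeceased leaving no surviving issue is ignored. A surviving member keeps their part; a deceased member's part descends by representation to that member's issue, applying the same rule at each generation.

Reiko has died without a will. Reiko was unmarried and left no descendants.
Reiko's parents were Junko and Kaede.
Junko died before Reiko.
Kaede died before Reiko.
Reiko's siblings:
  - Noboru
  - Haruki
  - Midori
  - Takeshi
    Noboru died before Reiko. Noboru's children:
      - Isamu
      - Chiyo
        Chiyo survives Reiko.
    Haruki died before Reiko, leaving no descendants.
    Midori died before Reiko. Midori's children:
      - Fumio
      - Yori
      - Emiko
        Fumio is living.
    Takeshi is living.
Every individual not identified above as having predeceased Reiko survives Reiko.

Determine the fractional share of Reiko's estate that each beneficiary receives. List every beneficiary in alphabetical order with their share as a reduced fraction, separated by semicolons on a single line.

Chiyo 1/6; Emiko 1/9; Fumio 1/9; Isamu 1/6; Takeshi 1/3; Yori 1/9

Neither parent survives and there are no descendants, so the estate passes to Reiko's siblings and their issue per stirpes.
Haruki left no surviving issue, so that branch lapses and is disregarded.
The estate is divided into 3 equal shares of 1/3 among Noboru, Midori, Takeshi.
Noboru predeceased; the 1/3 allotted to Noboru's branch passes to Noboru's issue by representation.
The 1/3 is divided into 2 equal shares of 1/6 among Isamu, Chiyo.
Isamu is living and takes 1/6.
Chiyo is living and takes 1/6.
Midori predeceased; the 1/3 allotted to Midori's branch passes to Midori's issue by representation.
The 1/3 is divided into 3 equal shares of 1/9 among Fumio, Yori, Emiko.
Fumio is living and takes 1/9.
Yori is living and takes 1/9.
Emiko is living and takes 1/9.
Takeshi is living and takes 1/3.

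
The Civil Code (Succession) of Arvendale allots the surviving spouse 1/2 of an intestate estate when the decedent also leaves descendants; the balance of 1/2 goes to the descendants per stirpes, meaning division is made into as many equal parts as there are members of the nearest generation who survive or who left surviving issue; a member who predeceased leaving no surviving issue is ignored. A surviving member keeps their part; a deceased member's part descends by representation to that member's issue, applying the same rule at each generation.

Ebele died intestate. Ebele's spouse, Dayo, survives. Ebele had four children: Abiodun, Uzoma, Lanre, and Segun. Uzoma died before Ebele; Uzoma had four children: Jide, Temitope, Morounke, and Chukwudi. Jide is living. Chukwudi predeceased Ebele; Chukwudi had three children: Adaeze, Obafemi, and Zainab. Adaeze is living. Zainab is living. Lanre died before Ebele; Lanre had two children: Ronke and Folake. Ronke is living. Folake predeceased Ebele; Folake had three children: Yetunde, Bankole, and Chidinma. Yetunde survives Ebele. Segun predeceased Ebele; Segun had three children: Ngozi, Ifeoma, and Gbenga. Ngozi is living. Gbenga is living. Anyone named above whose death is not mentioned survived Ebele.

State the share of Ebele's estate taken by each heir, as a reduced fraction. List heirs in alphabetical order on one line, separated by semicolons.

Dayo, as surviving spouse, takes 1/2.
The remaining 1/2 passes to Ebele's descendants per stirpes.
The 1/2 is divided into 4 equal shares of 1/8 among Abiodun, Uzoma, Lanre, Segun.
Abiodun is living and takes 1/8.
Uzoma predeceased; the 1/8 allotted to Uzoma's branch passes to Uzoma's issue by representation.
The 1/8 is divided into 4 equal shares of 1/32 among Jide, Temitope, Morounke, Chukwudi.
Jide is living and takes 1/32.
Temitope is living and takes 1/32.
Morounke is living and takes 1/32.
Chukwudi predeceased; the 1/32 allotted to Chukwudi's branch passes to Chukwudi's issue by representation.
The 1/32 is divided into 3 equal shares of 1/96 among Adaeze, Obafemi, Zainab.
Adaeze is living and takes 1/96.
Obafemi is living and takes 1/96.
Zainab is living and takes 1/96.
Lanre predeceased; the 1/8 allotted to Lanre's branch passes to Lanre's issue by representation.
The 1/8 is divided into 2 equal shares of 1/16 among Ronke, Folake.
Ronke is living and takes 1/16.
Folake predeceased; the 1/16 allotted to Folake's branch passes to Folake's issue by representation.
The 1/16 is divided into 3 equal shares of 1/48 among Yetunde, Bankole, Chidinma.
Yetunde is living and takes 1/48.
Bankole is living and takes 1/48.
Chidinma is living and takes 1/48.
Segun predeceased; the 1/8 allotted to Segun's branch passes to Segun's issue by representation.
The 1/8 is divided into 3 equal shares of 1/24 among Ngozi, Ifeoma, Gbenga.
Ngozi is living and takes 1/24.
Ifeoma is living and takes 1/24.
Gbenga is living and takes 1/24.

Abiodun 1/8; Adaeze 1/96; Bankole 1/48; Chidinma 1/48; Dayo 1/2; Gbenga 1/24; Ifeoma 1/24; Jide 1/32; Morounke 1/32; Ngozi 1/24; Obafemi 1/96; Ronke 1/16; Temitope 1/32; Yetunde 1/48; Zainab 1/96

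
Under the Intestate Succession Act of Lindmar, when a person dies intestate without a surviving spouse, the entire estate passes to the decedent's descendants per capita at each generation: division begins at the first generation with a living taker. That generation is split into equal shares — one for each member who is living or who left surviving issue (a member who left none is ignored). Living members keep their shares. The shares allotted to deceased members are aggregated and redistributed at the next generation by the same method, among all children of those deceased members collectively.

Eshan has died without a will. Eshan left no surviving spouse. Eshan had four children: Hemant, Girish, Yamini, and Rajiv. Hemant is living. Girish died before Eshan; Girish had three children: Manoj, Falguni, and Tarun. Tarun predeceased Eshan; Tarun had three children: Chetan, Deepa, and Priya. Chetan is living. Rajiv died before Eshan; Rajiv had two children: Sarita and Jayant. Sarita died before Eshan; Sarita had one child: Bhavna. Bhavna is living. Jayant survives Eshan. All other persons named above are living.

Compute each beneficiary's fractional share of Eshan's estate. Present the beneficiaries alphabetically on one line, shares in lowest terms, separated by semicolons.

There is no surviving spouse, so the entire estate passes to Eshan's descendants per capita at each generation.
At generation 1 (Hemant, Girish, Yamini, Rajiv) there are 4 shares of (1)/4 = 1/4 each.
Living: Hemant and Yamini — each takes 1/4.
Deceased: Girish and Rajiv. Their combined 1/2 is pooled and carried to generation 2.
At generation 2 (Manoj, Falguni, Tarun, Sarita, Jayant) there are 5 shares of (1/2)/5 = 1/10 each.
Living: Manoj, Falguni, and Jayant — each takes 1/10.
Deceased: Tarun and Sarita. Their combined 1/5 is pooled and carried to generation 3.
At generation 3 (Chetan, Deepa, Priya, Bhavna) there are 4 shares of (1/5)/4 = 1/20 each.
Living: Chetan, Deepa, Priya, and Bhavna — each takes 1/20.

Bhavna 1/20; Chetan 1/20; Deepa 1/20; Falguni 1/10; Hemant 1/4; Jayant 1/10; Manoj 1/10; Priya 1/20; Yamini 1/4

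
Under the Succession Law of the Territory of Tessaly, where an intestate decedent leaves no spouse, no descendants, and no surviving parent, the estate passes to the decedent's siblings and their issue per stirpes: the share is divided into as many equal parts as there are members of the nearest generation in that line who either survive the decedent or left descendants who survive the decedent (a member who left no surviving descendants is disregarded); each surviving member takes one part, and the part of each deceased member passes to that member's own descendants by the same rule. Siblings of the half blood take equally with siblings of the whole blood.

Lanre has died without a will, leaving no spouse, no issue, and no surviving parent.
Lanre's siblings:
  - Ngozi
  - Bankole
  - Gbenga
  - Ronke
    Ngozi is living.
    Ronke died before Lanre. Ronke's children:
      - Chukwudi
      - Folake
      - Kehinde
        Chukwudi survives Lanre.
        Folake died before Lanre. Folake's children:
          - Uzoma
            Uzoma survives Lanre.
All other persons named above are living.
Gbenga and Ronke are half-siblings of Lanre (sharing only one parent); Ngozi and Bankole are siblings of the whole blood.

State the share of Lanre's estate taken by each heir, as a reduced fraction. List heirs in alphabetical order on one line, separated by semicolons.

No spouse, descendants, or parent survives, so the estate passes to Lanre's siblings per stirpes.
Half-blood and whole-blood siblings take equally under the stated rule.
The estate is divided into 4 equal shares of 1/4 among Ngozi, Bankole, Gbenga, Ronke.
Ngozi is living and takes 1/4.
Bankole is living and takes 1/4.
Gbenga is living and takes 1/4.
Ronke predeceased; the 1/4 allotted to Ronke's branch passes to Ronke's issue by representation.
The 1/4 is divided into 3 equal shares of 1/12 among Chukwudi, Folake, Kehinde.
Chukwudi is living and takes 1/12.
Folake predeceased; the 1/12 allotted to Folake's branch passes to Folake's issue by representation.
Uzoma is the sole taker at this level and receives the full 1/12.
Kehinde is living and takes 1/12.

Bankole 1/4; Chukwudi 1/12; Gbenga 1/4; Kehinde 1/12; Ngozi 1/4; Uzoma 1/12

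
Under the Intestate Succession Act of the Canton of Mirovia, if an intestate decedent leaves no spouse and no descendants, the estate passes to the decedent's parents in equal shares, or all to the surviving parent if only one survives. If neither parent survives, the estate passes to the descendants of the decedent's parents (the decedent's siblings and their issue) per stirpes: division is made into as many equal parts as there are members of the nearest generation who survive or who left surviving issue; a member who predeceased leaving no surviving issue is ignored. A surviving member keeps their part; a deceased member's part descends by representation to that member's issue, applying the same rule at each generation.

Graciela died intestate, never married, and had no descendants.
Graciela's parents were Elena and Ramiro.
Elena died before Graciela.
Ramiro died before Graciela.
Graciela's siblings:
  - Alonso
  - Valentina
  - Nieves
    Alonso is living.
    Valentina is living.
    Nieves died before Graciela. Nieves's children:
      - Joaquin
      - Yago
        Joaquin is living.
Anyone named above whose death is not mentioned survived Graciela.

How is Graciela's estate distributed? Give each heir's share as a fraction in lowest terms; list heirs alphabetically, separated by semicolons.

Alonso 1/3; Joaquin 1/6; Valentina 1/3; Yago 1/6

Neither parent survives and there are no descendants, so the estate passes to Graciela's siblings and their issue per stirpes.
The estate is divided into 3 equal shares of 1/3 among Alonso, Valentina, Nieves.
Alonso is living and takes 1/3.
Valentina is living and takes 1/3.
Nieves predeceased; the 1/3 allotted to Nieves's branch passes to Nieves's issue by representation.
The 1/3 is divided into 2 equal shares of 1/6 among Joaquin, Yago.
Joaquin is living and takes 1/6.
Yago is living and takes 1/6.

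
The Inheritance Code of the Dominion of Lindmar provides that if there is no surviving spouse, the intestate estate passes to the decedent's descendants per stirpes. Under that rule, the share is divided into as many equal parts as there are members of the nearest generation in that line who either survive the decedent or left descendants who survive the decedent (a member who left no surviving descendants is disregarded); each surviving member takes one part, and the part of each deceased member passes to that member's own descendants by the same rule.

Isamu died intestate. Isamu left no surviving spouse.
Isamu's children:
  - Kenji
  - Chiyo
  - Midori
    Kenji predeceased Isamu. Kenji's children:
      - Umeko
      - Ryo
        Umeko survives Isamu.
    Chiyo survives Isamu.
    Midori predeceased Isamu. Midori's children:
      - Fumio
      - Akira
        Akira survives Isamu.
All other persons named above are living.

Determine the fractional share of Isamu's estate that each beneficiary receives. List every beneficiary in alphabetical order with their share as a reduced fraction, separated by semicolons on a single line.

There is no surviving spouse, so the entire estate passes to Isamu's descendants per stirpes.
The estate is divided into 3 equal shares of 1/3 among Kenji, Chiyo, Midori.
Kenji predeceased; the 1/3 allotted to Kenji's branch passes to Kenji's issue by representation.
The 1/3 is divided into 2 equal shares of 1/6 among Umeko, Ryo.
Umeko is living and takes 1/6.
Ryo is living and takes 1/6.
Chiyo is living and takes 1/3.
Midori predeceased; the 1/3 allotted to Midori's branch passes to Midori's issue by representation.
The 1/3 is divided into 2 equal shares of 1/6 among Fumio, Akira.
Fumio is living and takes 1/6.
Akira is living and takes 1/6.

Akira 1/6; Chiyo 1/3; Fumio 1/6; Ryo 1/6; Umeko 1/6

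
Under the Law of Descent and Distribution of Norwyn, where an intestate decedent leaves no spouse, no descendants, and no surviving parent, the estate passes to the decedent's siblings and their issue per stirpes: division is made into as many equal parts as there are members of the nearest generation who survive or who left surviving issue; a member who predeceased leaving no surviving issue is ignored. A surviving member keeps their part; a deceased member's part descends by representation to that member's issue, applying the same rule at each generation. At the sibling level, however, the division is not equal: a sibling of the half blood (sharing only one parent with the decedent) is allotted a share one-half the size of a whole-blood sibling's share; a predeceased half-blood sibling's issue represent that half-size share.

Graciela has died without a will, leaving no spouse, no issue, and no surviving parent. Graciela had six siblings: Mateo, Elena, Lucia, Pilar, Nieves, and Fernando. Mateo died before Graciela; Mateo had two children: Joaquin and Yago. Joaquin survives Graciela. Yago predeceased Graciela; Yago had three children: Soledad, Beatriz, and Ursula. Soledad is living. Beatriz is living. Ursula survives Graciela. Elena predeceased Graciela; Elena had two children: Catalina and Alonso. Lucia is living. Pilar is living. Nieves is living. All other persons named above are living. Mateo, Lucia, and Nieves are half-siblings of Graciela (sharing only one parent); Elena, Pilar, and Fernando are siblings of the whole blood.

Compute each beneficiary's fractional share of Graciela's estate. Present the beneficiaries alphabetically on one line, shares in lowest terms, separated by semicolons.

No spouse, descendants, or parent survives, so the estate passes to Graciela's siblings per stirpes.
Half-blood siblings count for one-half the weight of whole-blood siblings at the initial division.
Dividing 1 in proportion to weights (total weight 9/2): Mateo (weight 1/2) → 1/9; Elena (weight 1) → 2/9; Lucia (weight 1/2) → 1/9; Pilar (weight 1) → 2/9; Nieves (weight 1/2) → 1/9; Fernando (weight 1) → 2/9.
Mateo predeceased; the 1/9 allotted to Mateo's branch passes to Mateo's issue by representation.
The 1/9 is divided into 2 equal shares of 1/18 among Joaquin, Yago.
Joaquin is living and takes 1/18.
Yago predeceased; the 1/18 allotted to Yago's branch passes to Yago's issue by representation.
The 1/18 is divided into 3 equal shares of 1/54 among Soledad, Beatriz, Ursula.
Soledad is living and takes 1/54.
Beatriz is living and takes 1/54.
Ursula is living and takes 1/54.
Elena predeceased; the 2/9 allotted to Elena's branch passes to Elena's issue by representation.
The 2/9 is divided into 2 equal shares of 1/9 among Catalina, Alonso.
Catalina is living and takes 1/9.
Alonso is living and takes 1/9.
Lucia is living and takes 1/9.
Pilar is living and takes 2/9.
Nieves is living and takes 1/9.
Fernando is living and takes 2/9.

Alonso 1/9; Beatriz 1/54; Catalina 1/9; Fernando 2/9; Joaquin 1/18; Lucia 1/9; Nieves 1/9; Pilar 2/9; Soledad 1/54; Ursula 1/54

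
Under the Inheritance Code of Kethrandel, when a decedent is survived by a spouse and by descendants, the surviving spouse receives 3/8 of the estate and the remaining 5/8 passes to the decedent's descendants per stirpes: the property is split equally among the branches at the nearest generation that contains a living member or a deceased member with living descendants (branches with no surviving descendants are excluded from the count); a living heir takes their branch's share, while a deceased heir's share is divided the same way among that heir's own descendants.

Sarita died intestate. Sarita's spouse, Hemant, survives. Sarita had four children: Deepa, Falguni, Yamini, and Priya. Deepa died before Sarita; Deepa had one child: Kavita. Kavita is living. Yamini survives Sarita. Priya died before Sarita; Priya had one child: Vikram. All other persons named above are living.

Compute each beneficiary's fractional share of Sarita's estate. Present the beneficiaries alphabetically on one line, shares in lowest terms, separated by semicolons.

Falguni 5/32; Hemant 3/8; Kavita 5/32; Vikram 5/32; Yamini 5/32

Hemant, as surviving spouse, takes 3/8.
The remaining 5/8 passes to Sarita's descendants per stirpes.
The 5/8 is divided into 4 equal shares of 5/32 among Deepa, Falguni, Yamini, Priya.
Deepa predeceased; the 5/32 allotted to Deepa's branch passes to Deepa's issue by representation.
Kavita is the sole taker at this level and receives the full 5/32.
Falguni is living and takes 5/32.
Yamini is living and takes 5/32.
Priya predeceased; the 5/32 allotted to Priya's branch passes to Priya's issue by representation.
Vikram is the sole taker at this level and receives the full 5/32.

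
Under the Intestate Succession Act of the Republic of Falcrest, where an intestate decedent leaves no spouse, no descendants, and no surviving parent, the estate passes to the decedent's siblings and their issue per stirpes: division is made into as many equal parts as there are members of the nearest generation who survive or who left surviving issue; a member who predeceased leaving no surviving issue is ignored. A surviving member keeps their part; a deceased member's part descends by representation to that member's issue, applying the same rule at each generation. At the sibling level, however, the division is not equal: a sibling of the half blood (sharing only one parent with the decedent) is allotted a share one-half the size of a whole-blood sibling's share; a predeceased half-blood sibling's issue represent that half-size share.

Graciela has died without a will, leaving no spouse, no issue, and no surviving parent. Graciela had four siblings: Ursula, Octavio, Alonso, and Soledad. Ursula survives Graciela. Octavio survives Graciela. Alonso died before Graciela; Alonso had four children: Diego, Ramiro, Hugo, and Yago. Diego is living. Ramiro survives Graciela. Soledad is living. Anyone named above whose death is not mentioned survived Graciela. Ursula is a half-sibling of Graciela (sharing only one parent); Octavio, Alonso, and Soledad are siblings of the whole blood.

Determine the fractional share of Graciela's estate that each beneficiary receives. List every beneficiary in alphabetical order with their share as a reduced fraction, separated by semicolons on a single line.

Diego 1/14; Hugo 1/14; Octavio 2/7; Ramiro 1/14; Soledad 2/7; Ursula 1/7; Yago 1/14

No spouse, descendants, or parent survives, so the estate passes to Graciela's siblings per stirpes.
Half-blood siblings count for one-half the weight of whole-blood siblings at the initial division.
Dividing 1 in proportion to weights (total weight 7/2): Ursula (weight 1/2) → 1/7; Octavio (weight 1) → 2/7; Alonso (weight 1) → 2/7; Soledad (weight 1) → 2/7.
Ursula is living and takes 1/7.
Octavio is living and takes 2/7.
Alonso predeceased; the 2/7 allotted to Alonso's branch passes to Alonso's issue by representation.
The 2/7 is divided into 4 equal shares of 1/14 among Diego, Ramiro, Hugo, Yago.
Diego is living and takes 1/14.
Ramiro is living and takes 1/14.
Hugo is living and takes 1/14.
Yago is living and takes 1/14.
Soledad is living and takes 2/7.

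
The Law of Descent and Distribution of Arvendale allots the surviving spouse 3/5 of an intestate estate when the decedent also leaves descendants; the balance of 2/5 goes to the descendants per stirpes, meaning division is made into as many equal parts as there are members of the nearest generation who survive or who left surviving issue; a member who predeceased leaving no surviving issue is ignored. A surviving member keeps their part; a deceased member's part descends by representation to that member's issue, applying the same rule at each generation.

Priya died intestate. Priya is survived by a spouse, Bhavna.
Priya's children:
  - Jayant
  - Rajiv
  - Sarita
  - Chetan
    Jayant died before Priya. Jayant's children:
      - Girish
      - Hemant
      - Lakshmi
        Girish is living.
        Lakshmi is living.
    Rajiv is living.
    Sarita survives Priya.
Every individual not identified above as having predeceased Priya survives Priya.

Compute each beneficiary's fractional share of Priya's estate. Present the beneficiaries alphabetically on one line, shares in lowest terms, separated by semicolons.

Bhavna, as surviving spouse, takes 3/5.
The remaining 2/5 passes to Priya's descendants per stirpes.
The 2/5 is divided into 4 equal shares of 1/10 among Jayant, Rajiv, Sarita, Chetan.
Jayant predeceased; the 1/10 allotted to Jayant's branch passes to Jayant's issue by representation.
The 1/10 is divided into 3 equal shares of 1/30 among Girish, Hemant, Lakshmi.
Girish is living and takes 1/30.
Hemant is living and takes 1/30.
Lakshmi is living and takes 1/30.
Rajiv is living and takes 1/10.
Sarita is living and takes 1/10.
Chetan is living and takes 1/10.

Bhavna 3/5; Chetan 1/10; Girish 1/30; Hemant 1/30; Lakshmi 1/30; Rajiv 1/10; Sarita 1/10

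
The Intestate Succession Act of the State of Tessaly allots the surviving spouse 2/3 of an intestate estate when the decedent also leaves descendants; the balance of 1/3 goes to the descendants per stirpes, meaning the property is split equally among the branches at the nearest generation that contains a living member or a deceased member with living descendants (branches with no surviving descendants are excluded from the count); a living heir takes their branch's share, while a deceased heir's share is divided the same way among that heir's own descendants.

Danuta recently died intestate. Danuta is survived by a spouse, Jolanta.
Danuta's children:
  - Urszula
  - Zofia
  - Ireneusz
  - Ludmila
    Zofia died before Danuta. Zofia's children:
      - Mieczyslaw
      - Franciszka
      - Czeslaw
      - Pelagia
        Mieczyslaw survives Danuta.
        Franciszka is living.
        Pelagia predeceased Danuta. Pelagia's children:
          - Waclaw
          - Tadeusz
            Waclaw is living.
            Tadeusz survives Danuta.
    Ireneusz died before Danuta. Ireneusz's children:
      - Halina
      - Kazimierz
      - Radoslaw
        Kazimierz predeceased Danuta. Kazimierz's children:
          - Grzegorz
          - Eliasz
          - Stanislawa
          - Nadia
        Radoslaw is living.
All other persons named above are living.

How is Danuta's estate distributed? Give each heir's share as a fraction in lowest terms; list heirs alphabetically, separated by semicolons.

Czeslaw 1/48; Eliasz 1/144; Franciszka 1/48; Grzegorz 1/144; Halina 1/36; Jolanta 2/3; Ludmila 1/12; Mieczyslaw 1/48; Nadia 1/144; Radoslaw 1/36; Stanislawa 1/144; Tadeusz 1/96; Urszula 1/12; Waclaw 1/96

Jolanta, as surviving spouse, takes 2/3.
The remaining 1/3 passes to Danuta's descendants per stirpes.
The 1/3 is divided into 4 equal shares of 1/12 among Urszula, Zofia, Ireneusz, Ludmila.
Urszula is living and takes 1/12.
Zofia predeceased; the 1/12 allotted to Zofia's branch passes to Zofia's issue by representation.
The 1/12 is divided into 4 equal shares of 1/48 among Mieczyslaw, Franciszka, Czeslaw, Pelagia.
Mieczyslaw is living and takes 1/48.
Franciszka is living and takes 1/48.
Czeslaw is living and takes 1/48.
Pelagia predeceased; the 1/48 allotted to Pelagia's branch passes to Pelagia's issue by representation.
The 1/48 is divided into 2 equal shares of 1/96 among Waclaw, Tadeusz.
Waclaw is living and takes 1/96.
Tadeusz is living and takes 1/96.
Ireneusz predeceased; the 1/12 allotted to Ireneusz's branch passes to Ireneusz's issue by representation.
The 1/12 is divided into 3 equal shares of 1/36 among Halina, Kazimierz, Radoslaw.
Halina is living and takes 1/36.
Kazimierz predeceased; the 1/36 allotted to Kazimierz's branch passes to Kazimierz's issue by representation.
The 1/36 is divided into 4 equal shares of 1/144 among Grzegorz, Eliasz, Stanislawa, Nadia.
Grzegorz is living and takes 1/144.
Eliasz is living and takes 1/144.
Stanislawa is living and takes 1/144.
Nadia is living and takes 1/144.
Radoslaw is living and takes 1/36.
Ludmila is living and takes 1/12.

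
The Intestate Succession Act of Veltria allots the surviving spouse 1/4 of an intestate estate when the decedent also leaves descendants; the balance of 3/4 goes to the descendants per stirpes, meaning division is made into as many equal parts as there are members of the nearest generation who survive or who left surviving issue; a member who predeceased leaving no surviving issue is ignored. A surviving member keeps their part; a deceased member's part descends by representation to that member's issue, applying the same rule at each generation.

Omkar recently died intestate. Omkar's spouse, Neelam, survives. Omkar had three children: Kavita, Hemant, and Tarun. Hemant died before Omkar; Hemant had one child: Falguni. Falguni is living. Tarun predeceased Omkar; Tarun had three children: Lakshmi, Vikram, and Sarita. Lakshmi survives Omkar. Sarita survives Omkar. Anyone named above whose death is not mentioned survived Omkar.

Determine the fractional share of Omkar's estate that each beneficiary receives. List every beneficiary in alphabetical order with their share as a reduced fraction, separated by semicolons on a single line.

Falguni 1/4; Kavita 1/4; Lakshmi 1/12; Neelam 1/4; Sarita 1/12; Vikram 1/12

Neelam, as surviving spouse, takes 1/4.
The remaining 3/4 passes to Omkar's descendants per stirpes.
The 3/4 is divided into 3 equal shares of 1/4 among Kavita, Hemant, Tarun.
Kavita is living and takes 1/4.
Hemant predeceased; the 1/4 allotted to Hemant's branch passes to Hemant's issue by representation.
Falguni is the sole taker at this level and receives the full 1/4.
Tarun predeceased; the 1/4 allotted to Tarun's branch passes to Tarun's issue by representation.
The 1/4 is divided into 3 equal shares of 1/12 among Lakshmi, Vikram, Sarita.
Lakshmi is living and takes 1/12.
Vikram is living and takes 1/12.
Sarita is living and takes 1/12.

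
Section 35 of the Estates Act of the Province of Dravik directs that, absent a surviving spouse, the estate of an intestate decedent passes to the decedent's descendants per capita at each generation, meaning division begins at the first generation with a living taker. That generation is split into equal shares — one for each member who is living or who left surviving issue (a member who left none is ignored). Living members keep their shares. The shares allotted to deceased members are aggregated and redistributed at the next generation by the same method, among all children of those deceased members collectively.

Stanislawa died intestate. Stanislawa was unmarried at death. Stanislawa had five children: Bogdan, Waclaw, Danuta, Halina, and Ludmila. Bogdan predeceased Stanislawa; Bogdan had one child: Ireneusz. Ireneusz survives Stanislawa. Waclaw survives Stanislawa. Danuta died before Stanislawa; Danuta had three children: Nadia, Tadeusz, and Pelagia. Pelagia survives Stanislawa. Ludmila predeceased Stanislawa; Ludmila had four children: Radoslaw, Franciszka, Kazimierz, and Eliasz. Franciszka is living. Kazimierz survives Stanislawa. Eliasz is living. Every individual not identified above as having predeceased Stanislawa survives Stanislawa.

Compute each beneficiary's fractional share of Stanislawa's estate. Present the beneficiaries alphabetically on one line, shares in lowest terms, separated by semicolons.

Eliasz 3/40; Franciszka 3/40; Halina 1/5; Ireneusz 3/40; Kazimierz 3/40; Nadia 3/40; Pelagia 3/40; Radoslaw 3/40; Tadeusz 3/40; Waclaw 1/5

There is no surviving spouse, so the entire estate passes to Stanislawa's descendants per capita at each generation.
At generation 1 (Bogdan, Waclaw, Danuta, Halina, Ludmila) there are 5 shares of (1)/5 = 1/5 each.
Living: Waclaw and Halina — each takes 1/5.
Deceased: Bogdan, Danuta, and Ludmila. Their combined 3/5 is pooled and carried to generation 2.
At generation 2 (Ireneusz, Nadia, Tadeusz, Pelagia, Radoslaw, Franciszka, Kazimierz, Eliasz) there are 8 shares of (3/5)/8 = 3/40 each.
Living: Ireneusz, Nadia, Tadeusz, Pelagia, Radoslaw, Franciszka, Kazimierz, and Eliasz — each takes 3/40.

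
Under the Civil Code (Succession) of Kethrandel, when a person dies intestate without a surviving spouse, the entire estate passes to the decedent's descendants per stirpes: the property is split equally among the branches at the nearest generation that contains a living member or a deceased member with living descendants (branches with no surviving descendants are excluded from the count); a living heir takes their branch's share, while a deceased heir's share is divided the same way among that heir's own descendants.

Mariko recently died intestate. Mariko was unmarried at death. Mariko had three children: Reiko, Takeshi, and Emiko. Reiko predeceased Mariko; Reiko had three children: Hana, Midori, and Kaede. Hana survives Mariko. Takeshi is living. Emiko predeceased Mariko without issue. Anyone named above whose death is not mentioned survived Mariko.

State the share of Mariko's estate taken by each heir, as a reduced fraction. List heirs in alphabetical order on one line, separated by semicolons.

There is no surviving spouse, so the entire estate passes to Mariko's descendants per stirpes.
Emiko left no surviving issue, so that branch lapses and is disregarded.
The estate is divided into 2 equal shares of 1/2 among Reiko, Takeshi.
Reiko predeceased; the 1/2 allotted to Reiko's branch passes to Reiko's issue by representation.
The 1/2 is divided into 3 equal shares of 1/6 among Hana, Midori, Kaede.
Hana is living and takes 1/6.
Midori is living and takes 1/6.
Kaede is living and takes 1/6.
Takeshi is living and takes 1/2.

Hana 1/6; Kaede 1/6; Midori 1/6; Takeshi 1/2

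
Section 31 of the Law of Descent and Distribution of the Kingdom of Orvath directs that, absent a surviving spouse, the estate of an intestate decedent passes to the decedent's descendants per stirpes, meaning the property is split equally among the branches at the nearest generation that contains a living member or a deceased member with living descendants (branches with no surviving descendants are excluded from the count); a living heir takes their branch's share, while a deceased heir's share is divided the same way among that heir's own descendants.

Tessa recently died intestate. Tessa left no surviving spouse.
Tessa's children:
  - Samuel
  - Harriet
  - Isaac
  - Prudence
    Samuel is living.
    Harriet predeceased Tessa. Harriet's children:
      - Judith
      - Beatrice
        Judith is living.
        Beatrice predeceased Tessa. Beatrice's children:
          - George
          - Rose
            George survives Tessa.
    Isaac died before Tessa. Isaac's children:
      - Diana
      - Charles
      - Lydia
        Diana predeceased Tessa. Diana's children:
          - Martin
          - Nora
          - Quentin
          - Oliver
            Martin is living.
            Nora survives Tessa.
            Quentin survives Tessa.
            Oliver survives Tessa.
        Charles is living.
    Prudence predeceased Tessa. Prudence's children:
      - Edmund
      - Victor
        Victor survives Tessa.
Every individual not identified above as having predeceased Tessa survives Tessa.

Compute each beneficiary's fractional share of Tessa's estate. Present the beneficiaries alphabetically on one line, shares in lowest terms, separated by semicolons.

Charles 1/12; Edmund 1/8; George 1/16; Judith 1/8; Lydia 1/12; Martin 1/48; Nora 1/48; Oliver 1/48; Quentin 1/48; Rose 1/16; Samuel 1/4; Victor 1/8

There is no surviving spouse, so the entire estate passes to Tessa's descendants per stirpes.
The estate is divided into 4 equal shares of 1/4 among Samuel, Harriet, Isaac, Prudence.
Samuel is living and takes 1/4.
Harriet predeceased; the 1/4 allotted to Harriet's branch passes to Harriet's issue by representation.
The 1/4 is divided into 2 equal shares of 1/8 among Judith, Beatrice.
Judith is living and takes 1/8.
Beatrice predeceased; the 1/8 allotted to Beatrice's branch passes to Beatrice's issue by representation.
The 1/8 is divided into 2 equal shares of 1/16 among George, Rose.
George is living and takes 1/16.
Rose is living and takes 1/16.
Isaac predeceased; the 1/4 allotted to Isaac's branch passes to Isaac's issue by representation.
The 1/4 is divided into 3 equal shares of 1/12 among Diana, Charles, Lydia.
Diana predeceased; the 1/12 allotted to Diana's branch passes to Diana's issue by representation.
The 1/12 is divided into 4 equal shares of 1/48 among Martin, Nora, Quentin, Oliver.
Martin is living and takes 1/48.
Nora is living and takes 1/48.
Quentin is living and takes 1/48.
Oliver is living and takes 1/48.
Charles is living and takes 1/12.
Lydia is living and takes 1/12.
Prudence predeceased; the 1/4 allotted to Prudence's branch passes to Prudence's issue by representation.
The 1/4 is divided into 2 equal shares of 1/8 among Edmund, Victor.
Edmund is living and takes 1/8.
Victor is living and takes 1/8.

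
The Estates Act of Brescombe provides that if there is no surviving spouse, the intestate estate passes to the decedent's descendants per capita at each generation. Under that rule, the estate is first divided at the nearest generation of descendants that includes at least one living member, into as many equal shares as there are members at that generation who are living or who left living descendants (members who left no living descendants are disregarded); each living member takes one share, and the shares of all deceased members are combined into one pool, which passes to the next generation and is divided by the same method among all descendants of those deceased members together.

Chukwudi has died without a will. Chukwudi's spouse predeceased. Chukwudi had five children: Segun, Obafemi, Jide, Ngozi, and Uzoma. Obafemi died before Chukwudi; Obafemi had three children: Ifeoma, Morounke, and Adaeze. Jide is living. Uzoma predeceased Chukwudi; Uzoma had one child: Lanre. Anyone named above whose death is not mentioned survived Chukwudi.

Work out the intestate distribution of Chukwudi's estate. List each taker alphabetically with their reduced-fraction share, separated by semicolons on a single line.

Adaeze 1/10; Ifeoma 1/10; Jide 1/5; Lanre 1/10; Morounke 1/10; Ngozi 1/5; Segun 1/5

There is no surviving spouse, so the entire estate passes to Chukwudi's descendants per capita at each generation.
At generation 1 (Segun, Obafemi, Jide, Ngozi, Uzoma) there are 5 shares of (1)/5 = 1/5 each.
Living: Segun, Jide, and Ngozi — each takes 1/5.
Deceased: Obafemi and Uzoma. Their combined 2/5 is pooled and carried to generation 2.
At generation 2 (Ifeoma, Morounke, Adaeze, Lanre) there are 4 shares of (2/5)/4 = 1/10 each.
Living: Ifeoma, Morounke, Adaeze, and Lanre — each takes 1/10.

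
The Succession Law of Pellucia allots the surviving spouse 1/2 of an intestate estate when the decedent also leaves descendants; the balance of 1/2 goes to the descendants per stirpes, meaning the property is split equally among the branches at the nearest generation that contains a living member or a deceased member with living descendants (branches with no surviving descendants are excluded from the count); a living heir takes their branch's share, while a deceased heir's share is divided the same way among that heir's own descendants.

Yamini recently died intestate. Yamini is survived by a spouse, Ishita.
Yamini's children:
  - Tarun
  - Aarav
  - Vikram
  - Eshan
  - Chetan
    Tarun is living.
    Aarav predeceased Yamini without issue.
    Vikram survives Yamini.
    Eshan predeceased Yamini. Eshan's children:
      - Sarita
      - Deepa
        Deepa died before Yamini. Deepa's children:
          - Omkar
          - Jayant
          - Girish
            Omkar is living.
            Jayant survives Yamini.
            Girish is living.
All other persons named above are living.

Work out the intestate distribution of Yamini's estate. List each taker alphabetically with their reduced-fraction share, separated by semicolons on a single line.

Ishita, as surviving spouse, takes 1/2.
The remaining 1/2 passes to Yamini's descendants per stirpes.
Aarav left no surviving issue, so that branch lapses and is disregarded.
The 1/2 is divided into 4 equal shares of 1/8 among Tarun, Vikram, Eshan, Chetan.
Tarun is living and takes 1/8.
Vikram is living and takes 1/8.
Eshan predeceased; the 1/8 allotted to Eshan's branch passes to Eshan's issue by representation.
The 1/8 is divided into 2 equal shares of 1/16 among Sarita, Deepa.
Sarita is living and takes 1/16.
Deepa predeceased; the 1/16 allotted to Deepa's branch passes to Deepa's issue by representation.
The 1/16 is divided into 3 equal shares of 1/48 among Omkar, Jayant, Girish.
Omkar is living and takes 1/48.
Jayant is living and takes 1/48.
Girish is living and takes 1/48.
Chetan is living and takes 1/8.

Chetan 1/8; Girish 1/48; Ishita 1/2; Jayant 1/48; Omkar 1/48; Sarita 1/16; Tarun 1/8; Vikram 1/8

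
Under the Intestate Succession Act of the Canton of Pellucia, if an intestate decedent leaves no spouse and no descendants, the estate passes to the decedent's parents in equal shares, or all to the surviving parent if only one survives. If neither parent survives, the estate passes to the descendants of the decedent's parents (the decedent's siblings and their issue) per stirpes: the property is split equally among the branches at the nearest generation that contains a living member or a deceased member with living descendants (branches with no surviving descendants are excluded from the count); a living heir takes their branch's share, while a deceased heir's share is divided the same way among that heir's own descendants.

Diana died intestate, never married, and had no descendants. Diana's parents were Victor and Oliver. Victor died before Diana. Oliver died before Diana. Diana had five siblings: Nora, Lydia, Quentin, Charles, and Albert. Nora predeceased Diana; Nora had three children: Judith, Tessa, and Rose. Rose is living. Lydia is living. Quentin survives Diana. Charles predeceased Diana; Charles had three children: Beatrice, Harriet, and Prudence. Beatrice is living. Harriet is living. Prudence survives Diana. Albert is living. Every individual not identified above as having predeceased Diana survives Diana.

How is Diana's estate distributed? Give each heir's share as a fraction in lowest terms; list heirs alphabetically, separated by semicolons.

Neither parent survives and there are no descendants, so the estate passes to Diana's siblings and their issue per stirpes.
The estate is divided into 5 equal shares of 1/5 among Nora, Lydia, Quentin, Charles, Albert.
Nora predeceased; the 1/5 allotted to Nora's branch passes to Nora's issue by representation.
The 1/5 is divided into 3 equal shares of 1/15 among Judith, Tessa, Rose.
Judith is living and takes 1/15.
Tessa is living and takes 1/15.
Rose is living and takes 1/15.
Lydia is living and takes 1/5.
Quentin is living and takes 1/5.
Charles predeceased; the 1/5 allotted to Charles's branch passes to Charles's issue by representation.
The 1/5 is divided into 3 equal shares of 1/15 among Beatrice, Harriet, Prudence.
Beatrice is living and takes 1/15.
Harriet is living and takes 1/15.
Prudence is living and takes 1/15.
Albert is living and takes 1/5.

Albert 1/5; Beatrice 1/15; Harriet 1/15; Judith 1/15; Lydia 1/5; Prudence 1/15; Quentin 1/5; Rose 1/15; Tessa 1/15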